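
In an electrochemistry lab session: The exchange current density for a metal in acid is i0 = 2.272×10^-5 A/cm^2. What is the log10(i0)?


i0 = 2.272×10^-5 A/cm^2
log10(i0) = -4.644

-4.644


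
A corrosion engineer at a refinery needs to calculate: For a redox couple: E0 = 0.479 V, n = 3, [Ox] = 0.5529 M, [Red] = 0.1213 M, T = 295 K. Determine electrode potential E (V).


Apply the Nernst equation: E = E0 + (RT/nF)*ln([Ox]/[Red])
Step 1: RT/nF = 8.314*295/(3*96485) = 0.00847327 V
Step 2: [Ox]/[Red] = 0.5529/0.1213 = 4.55812
Step 3: ln(4.55812) = 1.51691
Step 4: correction = 0.00847327 * 1.51691 = 0.0129 V
E = 0.479 + 0.0129 = 0.4919 V

0.4919 V


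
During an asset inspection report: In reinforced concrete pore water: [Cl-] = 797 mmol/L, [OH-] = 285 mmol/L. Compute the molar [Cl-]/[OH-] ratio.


Threshold parameter = [Cl-] / [OH-] (molar basis; both in mmol/L, so units cancel)
Ratio = 797 / 285 = 2.8

2.8


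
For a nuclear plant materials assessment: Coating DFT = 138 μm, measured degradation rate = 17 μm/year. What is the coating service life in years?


Service life = thickness / degradation rate
Life = 138 / 17 = 8.1 years

8.1 years


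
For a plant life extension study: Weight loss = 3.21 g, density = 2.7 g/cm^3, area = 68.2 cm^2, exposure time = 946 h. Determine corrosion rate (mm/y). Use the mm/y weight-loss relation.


Apply the mm/y weight-loss relation: CR = 87600 * W / (D * A * T)
Numerator: 87600 * 3.21 = 281196.0
Denominator: 2.7 * 68.2 * 946 = 174196.44
CR = 281196.0 / 174196.44 = 1.614247 mm/y

1.614247 mm/y


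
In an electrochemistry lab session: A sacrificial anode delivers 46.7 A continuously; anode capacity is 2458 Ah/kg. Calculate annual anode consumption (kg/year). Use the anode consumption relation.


Annual consumption = current * hours per year / capacity
Rate = 46.7 * 8760 / 2458 = 166.4 kg/year

166.4 kg/year


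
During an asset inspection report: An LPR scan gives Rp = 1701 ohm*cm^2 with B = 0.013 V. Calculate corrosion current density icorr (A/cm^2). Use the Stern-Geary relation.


Apply the Stern-Geary relation: icorr = B / Rp
icorr = 0.013 / 1701 = 7.643×10^-6 A/cm^2

7.643×10^-6 A/cm^2


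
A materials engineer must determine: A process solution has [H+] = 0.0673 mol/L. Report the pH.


pH = −log10[H+]
pH = −log10(0.0673) = 1.17

1.17


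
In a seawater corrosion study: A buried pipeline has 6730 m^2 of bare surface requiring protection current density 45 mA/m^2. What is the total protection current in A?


I = area * current density, then convert mA → A (÷1000)
I = 6730 * 45 / 1000 = 302.85 A

302.85 A


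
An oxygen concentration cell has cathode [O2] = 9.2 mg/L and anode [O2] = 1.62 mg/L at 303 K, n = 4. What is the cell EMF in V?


Apply the Nernst concentration-cell relation: E = (RT/nF)*ln(C_cathode/C_anode)
RT/nF = 8.314*303/(4*96485) = 0.00652729 V
ln(9.2/1.62) = 1.73678
E = 0.00652729 * 1.73678 = 0.01134 V

0.01134 V


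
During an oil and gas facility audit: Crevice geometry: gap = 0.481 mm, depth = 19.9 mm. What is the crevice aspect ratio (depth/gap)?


Aspect ratio = depth / gap
Ratio = 19.9 / 0.481 = 41.4

41.4


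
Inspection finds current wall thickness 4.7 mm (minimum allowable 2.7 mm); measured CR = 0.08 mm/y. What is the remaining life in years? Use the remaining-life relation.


Apply the remaining-life relation: RL = (t_current − t_min) / CR
RL = (4.7 − 2.7) / 0.08 = 2.0 / 0.08 = 25.0 years

25.0 years


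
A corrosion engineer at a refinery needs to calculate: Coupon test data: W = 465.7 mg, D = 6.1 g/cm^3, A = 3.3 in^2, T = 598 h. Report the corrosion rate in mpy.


Apply the mpy weight-loss relation: CR = 534 * W / (D * A * T)
Numerator: 534 * 465.7 = 248683.8
Denominator: 6.1 * 3.3 * 598 = 12037.74
CR = 248683.8 / 12037.74 = 20.65868 mpy

20.65868 mpy


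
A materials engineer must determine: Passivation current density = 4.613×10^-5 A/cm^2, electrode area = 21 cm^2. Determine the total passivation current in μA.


I = i_pass * A, then convert A → μA (×10^6)
I = 4.613×10^-5 * 21 * 10^6 = 968.73 μA

968.73 μA


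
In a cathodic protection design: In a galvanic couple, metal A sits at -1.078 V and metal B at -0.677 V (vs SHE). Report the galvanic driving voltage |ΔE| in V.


Driving voltage is the absolute potential difference.
|ΔE| = |-1.078 − (-0.677)| = 0.401 V

0.401 V


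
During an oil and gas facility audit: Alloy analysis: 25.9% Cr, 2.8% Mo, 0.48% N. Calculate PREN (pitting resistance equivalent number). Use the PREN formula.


Apply the PREN formula: PREN = Cr + 3.3*Mo + 16*N
PREN = 25.9 + 3.3*2.8 + 16*0.48
PREN = 25.9 + 9.24 + 7.68 = 42.82

42.82


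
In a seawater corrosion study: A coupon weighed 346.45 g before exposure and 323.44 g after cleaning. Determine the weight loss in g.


Weight loss = initial − final
WL = 346.45 − 323.44 = 23.01 g

23.01 g


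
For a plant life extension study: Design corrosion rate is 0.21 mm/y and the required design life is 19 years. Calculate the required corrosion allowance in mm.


Corrosion allowance = CR × design life
CA = 0.21 * 19 = 3.99 mm

3.99 mm


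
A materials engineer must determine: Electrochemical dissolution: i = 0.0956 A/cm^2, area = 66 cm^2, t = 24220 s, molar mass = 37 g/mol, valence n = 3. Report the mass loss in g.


Apply Faraday's law: m = i*A*t*M / (n*F)
Total charge passed Q = i*A*t = 0.0956*66*24220 = 152818.512 C
m = Q*M/(n*F) = 152818.512*37/(3*96485) = 19.53425 g

19.53425 g


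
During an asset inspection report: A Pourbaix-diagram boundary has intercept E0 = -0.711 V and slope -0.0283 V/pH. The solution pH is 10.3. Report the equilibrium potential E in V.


Apply the Pourbaix line equation: E = E0 + slope*pH
E = -0.711 + (-0.0283)*10.3 = -0.711 + (-0.29149) = -1.00249 V
Rounded to 3 decimal places: E = -1.002 V

-1.002 V


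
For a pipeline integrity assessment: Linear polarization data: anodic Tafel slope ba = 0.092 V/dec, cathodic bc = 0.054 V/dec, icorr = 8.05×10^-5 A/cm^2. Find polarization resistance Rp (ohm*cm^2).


Apply the Stern-Geary equation: Rp = ba*bc / (2.303*icorr*(ba+bc))
ba*bc = 0.092*0.054 = 0.004968
ba+bc = 0.146; 2.303*icorr*(ba+bc) = 2.303*8.05×10^-5*0.146 = 2.7067159×10^-5
Rp = 0.004968 / 2.7067159×10^-5 = 183.5 ohm*cm^2

183.5 ohm*cm^2


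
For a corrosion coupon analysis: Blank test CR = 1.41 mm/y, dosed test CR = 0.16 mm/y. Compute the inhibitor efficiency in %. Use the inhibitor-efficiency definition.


Apply the inhibitor-efficiency definition: IE = (CR_blank − CR_inh)/CR_blank × 100
IE = (1.41 − 0.16) / 1.41 × 100
IE = 1.25 / 1.41 × 100 = 88.7 %

88.7 %


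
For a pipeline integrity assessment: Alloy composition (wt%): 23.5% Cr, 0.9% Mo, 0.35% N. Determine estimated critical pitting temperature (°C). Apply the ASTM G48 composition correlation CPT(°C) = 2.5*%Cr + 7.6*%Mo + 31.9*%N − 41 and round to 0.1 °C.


Apply the ASTM G48 empirical CPT estimate: CPT(°C) = 2.5*%Cr + 7.6*%Mo + 31.9*%N − 41
2.5*23.5 = 58.75; 7.6*0.9 = 6.84; 31.9*0.35 = 11.165
CPT = 58.75 + 6.84 + 11.165 − 41 = 35.755 °C
Rounded to 0.1 °C: CPT ≈ 35.8 °C

35.8 °C


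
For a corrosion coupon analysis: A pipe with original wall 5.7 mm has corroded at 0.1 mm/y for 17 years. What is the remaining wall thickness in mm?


Remaining wall = original − CR × time
t = 5.7 − 0.1*17 = 5.7 − 1.7 = 4.0 mm

4.0 mm


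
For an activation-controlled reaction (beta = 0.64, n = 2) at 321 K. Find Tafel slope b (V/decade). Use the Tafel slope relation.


Apply the Tafel slope relation: b = 2.303*R*T/(beta*n*F)
Numerator: 2.303 * 8.314 * 321 = 6146.23
Denominator: 0.64 * 2 * 96485 = 123500.8
b = 6146.23 / 123500.8 = 0.05 V/decade

0.05 V/decade


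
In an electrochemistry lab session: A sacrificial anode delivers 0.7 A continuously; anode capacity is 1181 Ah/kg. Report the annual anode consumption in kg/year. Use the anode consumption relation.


Annual consumption = current * hours per year / capacity
Rate = 0.7 * 8760 / 1181 = 5.2 kg/year

5.2 kg/year


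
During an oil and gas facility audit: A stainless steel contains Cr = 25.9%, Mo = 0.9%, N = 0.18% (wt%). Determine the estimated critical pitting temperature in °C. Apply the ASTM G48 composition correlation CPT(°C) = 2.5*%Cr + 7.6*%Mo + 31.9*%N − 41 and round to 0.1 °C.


Apply the ASTM G48 empirical CPT estimate: CPT(°C) = 2.5*%Cr + 7.6*%Mo + 31.9*%N − 41
2.5*25.9 = 64.75; 7.6*0.9 = 6.84; 31.9*0.18 = 5.742
CPT = 64.75 + 6.84 + 5.742 − 41 = 36.332 °C
Rounded to 0.1 °C: CPT ≈ 36.3 °C

36.3 °C


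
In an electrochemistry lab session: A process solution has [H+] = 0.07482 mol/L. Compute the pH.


pH = −log10[H+]
pH = −log10(0.07482) = 1.13

1.13


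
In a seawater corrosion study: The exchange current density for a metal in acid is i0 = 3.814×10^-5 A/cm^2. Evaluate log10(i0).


i0 = 3.814×10^-5 A/cm^2
log10(i0) = -4.419

-4.419


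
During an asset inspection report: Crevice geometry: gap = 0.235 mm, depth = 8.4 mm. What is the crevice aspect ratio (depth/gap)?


Aspect ratio = depth / gap
Ratio = 8.4 / 0.235 = 35.7

35.7


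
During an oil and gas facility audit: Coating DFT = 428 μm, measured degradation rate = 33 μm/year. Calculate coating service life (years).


Service life = thickness / degradation rate
Life = 428 / 33 = 13.0 years

13.0 years


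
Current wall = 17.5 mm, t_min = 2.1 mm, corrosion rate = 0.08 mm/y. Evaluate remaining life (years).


Apply the remaining-life relation: RL = (t_current − t_min) / CR
RL = (17.5 − 2.1) / 0.08 = 15.4 / 0.08 = 192.5 years

192.5 years


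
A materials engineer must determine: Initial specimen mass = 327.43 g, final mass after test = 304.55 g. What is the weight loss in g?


Weight loss = initial − final
WL = 327.43 − 304.55 = 22.88 g

22.88 g


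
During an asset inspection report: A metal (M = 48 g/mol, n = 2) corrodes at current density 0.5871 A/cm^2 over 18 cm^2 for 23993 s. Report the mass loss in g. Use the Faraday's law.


Apply Faraday's law: m = i*A*t*M / (n*F)
Total charge passed Q = i*A*t = 0.5871*18*23993 = 253553.2254 C
m = Q*M/(n*F) = 253553.2254*48/(2*96485) = 63.07 g

63.07 g


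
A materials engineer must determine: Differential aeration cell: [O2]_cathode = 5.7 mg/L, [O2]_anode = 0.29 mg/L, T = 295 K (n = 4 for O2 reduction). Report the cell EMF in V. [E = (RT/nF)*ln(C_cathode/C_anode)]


Apply the Nernst concentration-cell relation: E = (RT/nF)*ln(C_cathode/C_anode)
RT/nF = 8.314*295/(4*96485) = 0.00635495 V
ln(5.7/0.29) = 2.97834
E = 0.00635495 * 2.97834 = 0.01893 V

0.01893 V


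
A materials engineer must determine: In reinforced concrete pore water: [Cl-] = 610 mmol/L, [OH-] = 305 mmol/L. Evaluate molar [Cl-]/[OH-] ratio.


Threshold parameter = [Cl-] / [OH-] (molar basis; both in mmol/L, so units cancel)
Ratio = 610 / 305 = 2.0

2.0


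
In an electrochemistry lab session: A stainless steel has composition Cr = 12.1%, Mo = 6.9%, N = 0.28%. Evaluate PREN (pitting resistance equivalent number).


Apply the PREN formula: PREN = Cr + 3.3*Mo + 16*N
PREN = 12.1 + 3.3*6.9 + 16*0.28
PREN = 12.1 + 22.77 + 4.48 = 39.35

39.35


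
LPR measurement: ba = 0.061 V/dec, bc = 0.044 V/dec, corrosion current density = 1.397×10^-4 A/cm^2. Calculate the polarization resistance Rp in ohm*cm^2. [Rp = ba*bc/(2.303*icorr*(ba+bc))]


Apply the Stern-Geary equation: Rp = ba*bc / (2.303*icorr*(ba+bc))
ba*bc = 0.061*0.044 = 0.002684
ba+bc = 0.105; 2.303*icorr*(ba+bc) = 2.303*1.397×10^-4*0.105 = 3.3781556×10^-5
Rp = 0.002684 / 3.3781556×10^-5 = 79.5 ohm*cm^2

79.5 ohm*cm^2


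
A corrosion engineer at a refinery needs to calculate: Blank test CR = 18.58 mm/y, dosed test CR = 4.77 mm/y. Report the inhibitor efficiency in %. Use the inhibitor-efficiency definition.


Apply the inhibitor-efficiency definition: IE = (CR_blank − CR_inh)/CR_blank × 100
IE = (18.58 − 4.77) / 18.58 × 100
IE = 13.81 / 18.58 × 100 = 74.3 %

74.3 %


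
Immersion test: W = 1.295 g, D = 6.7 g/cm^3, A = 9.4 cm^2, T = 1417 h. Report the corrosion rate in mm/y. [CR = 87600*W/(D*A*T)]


Apply the mm/y weight-loss relation: CR = 87600 * W / (D * A * T)
Numerator: 87600 * 1.295 = 113442.0
Denominator: 6.7 * 9.4 * 1417 = 89242.66
CR = 113442.0 / 89242.66 = 1.2712 mm/y

1.2712 mm/y


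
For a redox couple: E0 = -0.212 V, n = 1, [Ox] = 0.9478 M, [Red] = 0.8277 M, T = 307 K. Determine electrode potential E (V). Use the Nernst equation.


Apply the Nernst equation: E = E0 + (RT/nF)*ln([Ox]/[Red])
Step 1: RT/nF = 8.314*307/(1*96485) = 0.02645383 V
Step 2: [Ox]/[Red] = 0.9478/0.8277 = 1.145101
Step 3: ln(1.145101) = 0.135493
Step 4: correction = 0.02645383 * 0.135493 = 0.004 V
E = -0.212 + 0.004 = -0.208 V

-0.208 V


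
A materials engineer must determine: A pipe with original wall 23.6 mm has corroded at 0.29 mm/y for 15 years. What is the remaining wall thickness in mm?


Remaining wall = original − CR × time
t = 23.6 − 0.29*15 = 23.6 − 4.35 = 19.25 mm

19.25 mm


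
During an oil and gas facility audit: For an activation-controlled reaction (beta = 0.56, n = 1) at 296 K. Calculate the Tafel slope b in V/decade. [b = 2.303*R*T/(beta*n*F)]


Apply the Tafel slope relation: b = 2.303*R*T/(beta*n*F)
Numerator: 2.303 * 8.314 * 296 = 5667.55
Denominator: 0.56 * 1 * 96485 = 54031.6
b = 5667.55 / 54031.6 = 0.105 V/decade

0.105 V/decade


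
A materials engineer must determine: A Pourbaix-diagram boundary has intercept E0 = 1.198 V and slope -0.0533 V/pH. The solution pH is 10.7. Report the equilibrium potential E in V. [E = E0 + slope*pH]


Apply the Pourbaix line equation: E = E0 + slope*pH
E = 1.198 + (-0.0533)*10.7 = 1.198 + (-0.57031) = 0.62769 V
Rounded to 4 decimal places: E = 0.6277 V

0.6277 V


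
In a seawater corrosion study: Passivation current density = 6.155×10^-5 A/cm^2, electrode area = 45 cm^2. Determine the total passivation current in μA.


I = i_pass * A, then convert A → μA (×10^6)
I = 6.155×10^-5 * 45 * 10^6 = 2769.75 μA

2769.75 μA


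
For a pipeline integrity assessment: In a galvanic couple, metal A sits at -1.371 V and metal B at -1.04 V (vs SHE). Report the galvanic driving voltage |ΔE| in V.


Driving voltage is the absolute potential difference.
|ΔE| = |-1.371 − (-1.04)| = 0.331 V

0.331 V


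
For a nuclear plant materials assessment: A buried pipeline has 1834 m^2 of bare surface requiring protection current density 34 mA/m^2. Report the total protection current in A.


I = area * current density, then convert mA → A (÷1000)
I = 1834 * 34 / 1000 = 62.36 A

62.36 A


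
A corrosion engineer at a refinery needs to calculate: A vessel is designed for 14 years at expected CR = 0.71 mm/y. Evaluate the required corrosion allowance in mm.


Corrosion allowance = CR × design life
CA = 0.71 * 14 = 9.94 mm

9.94 mm


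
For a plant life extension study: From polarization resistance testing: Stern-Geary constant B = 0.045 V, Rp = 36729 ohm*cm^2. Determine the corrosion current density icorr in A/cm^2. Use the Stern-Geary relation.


Apply the Stern-Geary relation: icorr = B / Rp
icorr = 0.045 / 36729 = 1.225×10^-6 A/cm^2

1.225×10^-6 A/cm^2


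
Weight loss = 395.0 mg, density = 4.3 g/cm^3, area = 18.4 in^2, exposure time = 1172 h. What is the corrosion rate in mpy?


Apply the mpy weight-loss relation: CR = 534 * W / (D * A * T)
Numerator: 534 * 395.0 = 210930.0
Denominator: 4.3 * 18.4 * 1172 = 92728.64
CR = 210930.0 / 92728.64 = 2.2747 mpy

2.2747 mpy


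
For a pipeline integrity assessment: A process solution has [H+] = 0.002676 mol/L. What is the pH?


pH = −log10[H+]
pH = −log10(0.002676) = 2.57

2.57


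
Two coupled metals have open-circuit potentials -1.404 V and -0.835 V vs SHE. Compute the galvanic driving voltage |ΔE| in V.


Driving voltage is the absolute potential difference.
|ΔE| = |-1.404 − (-0.835)| = 0.569 V

0.569 V


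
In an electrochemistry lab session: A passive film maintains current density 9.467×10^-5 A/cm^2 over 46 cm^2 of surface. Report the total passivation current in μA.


I = i_pass * A, then convert A → μA (×10^6)
I = 9.467×10^-5 * 46 * 10^6 = 4354.82 μA

4354.82 μA


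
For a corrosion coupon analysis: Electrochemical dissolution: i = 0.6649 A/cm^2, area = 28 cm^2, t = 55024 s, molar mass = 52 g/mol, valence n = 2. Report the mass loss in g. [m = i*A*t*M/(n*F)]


Apply Faraday's law: m = i*A*t*M / (n*F)
Total charge passed Q = i*A*t = 0.6649*28*55024 = 1024392.8128 C
m = Q*M/(n*F) = 1024392.8128*52/(2*96485) = 276.0451 g

276.0451 g


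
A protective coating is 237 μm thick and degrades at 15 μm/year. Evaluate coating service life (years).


Service life = thickness / degradation rate
Life = 237 / 15 = 15.8 years

15.8 years


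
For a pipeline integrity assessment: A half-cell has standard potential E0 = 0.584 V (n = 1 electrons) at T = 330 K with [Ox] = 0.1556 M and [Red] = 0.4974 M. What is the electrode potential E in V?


Apply the Nernst equation: E = E0 + (RT/nF)*ln([Ox]/[Red])
Step 1: RT/nF = 8.314*330/(1*96485) = 0.02843572 V
Step 2: [Ox]/[Red] = 0.1556/0.4974 = 0.312827
Step 3: ln(0.312827) = -1.162105
Step 4: correction = 0.02843572 * -1.162105 = -0.033 V
E = 0.584 + -0.033 = 0.551 V

0.551 V


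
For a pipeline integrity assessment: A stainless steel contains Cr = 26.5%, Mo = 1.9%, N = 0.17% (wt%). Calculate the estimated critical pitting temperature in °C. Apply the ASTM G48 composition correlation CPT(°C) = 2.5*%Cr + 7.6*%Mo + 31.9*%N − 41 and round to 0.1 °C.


Apply the ASTM G48 empirical CPT estimate: CPT(°C) = 2.5*%Cr + 7.6*%Mo + 31.9*%N − 41
2.5*26.5 = 66.25; 7.6*1.9 = 14.44; 31.9*0.17 = 5.423
CPT = 66.25 + 14.44 + 5.423 − 41 = 45.113 °C
Rounded to 0.1 °C: CPT ≈ 45.1 °C

45.1 °C


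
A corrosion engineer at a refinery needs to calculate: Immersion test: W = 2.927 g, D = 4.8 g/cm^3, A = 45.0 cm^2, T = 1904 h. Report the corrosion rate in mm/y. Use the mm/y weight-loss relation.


Apply the mm/y weight-loss relation: CR = 87600 * W / (D * A * T)
Numerator: 87600 * 2.927 = 256405.2
Denominator: 4.8 * 45.0 * 1904 = 411264.0
CR = 256405.2 / 411264.0 = 0.6235 mm/y

0.6235 mm/y


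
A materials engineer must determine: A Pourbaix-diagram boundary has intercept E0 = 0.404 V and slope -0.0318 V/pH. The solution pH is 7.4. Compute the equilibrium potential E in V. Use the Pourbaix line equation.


Apply the Pourbaix line equation: E = E0 + slope*pH
E = 0.404 + (-0.0318)*7.4 = 0.404 + (-0.23532) = 0.16868 V
Rounded to 4 decimal places: E = 0.1687 V

0.1687 V


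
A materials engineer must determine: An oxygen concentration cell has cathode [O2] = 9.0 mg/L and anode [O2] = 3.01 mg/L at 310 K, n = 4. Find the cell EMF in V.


Apply the Nernst concentration-cell relation: E = (RT/nF)*ln(C_cathode/C_anode)
RT/nF = 8.314*310/(4*96485) = 0.00667808 V
ln(9.0/3.01) = 1.09528
E = 0.00667808 * 1.09528 = 0.00731 V

0.00731 V


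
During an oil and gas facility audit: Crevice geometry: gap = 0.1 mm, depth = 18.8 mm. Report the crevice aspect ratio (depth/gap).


Aspect ratio = depth / gap
Ratio = 18.8 / 0.1 = 188.0

188.0


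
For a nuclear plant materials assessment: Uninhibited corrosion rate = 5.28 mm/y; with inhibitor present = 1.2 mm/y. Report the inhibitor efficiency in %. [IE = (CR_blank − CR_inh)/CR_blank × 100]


Apply the inhibitor-efficiency definition: IE = (CR_blank − CR_inh)/CR_blank × 100
IE = (5.28 − 1.2) / 5.28 × 100
IE = 4.08 / 5.28 × 100 = 77.3 %

77.3 %


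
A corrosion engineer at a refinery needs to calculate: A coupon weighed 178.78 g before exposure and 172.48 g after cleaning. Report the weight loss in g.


Weight loss = initial − final
WL = 178.78 − 172.48 = 6.3 g

6.3 g


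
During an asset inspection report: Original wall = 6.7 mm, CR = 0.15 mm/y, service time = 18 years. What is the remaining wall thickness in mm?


Remaining wall = original − CR × time
t = 6.7 − 0.15*18 = 6.7 − 2.7 = 4.0 mm

4.0 mm


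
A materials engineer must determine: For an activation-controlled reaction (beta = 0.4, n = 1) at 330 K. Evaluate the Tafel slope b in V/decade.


Apply the Tafel slope relation: b = 2.303*R*T/(beta*n*F)
Numerator: 2.303 * 8.314 * 330 = 6318.56
Denominator: 0.4 * 1 * 96485 = 38594.0
b = 6318.56 / 38594.0 = 0.1637 V/decade

0.1637 V/decade


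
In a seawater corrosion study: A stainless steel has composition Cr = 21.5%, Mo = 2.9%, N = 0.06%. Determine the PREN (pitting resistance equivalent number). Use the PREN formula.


Apply the PREN formula: PREN = Cr + 3.3*Mo + 16*N
PREN = 21.5 + 3.3*2.9 + 16*0.06
PREN = 21.5 + 9.57 + 0.96 = 32.03

32.03


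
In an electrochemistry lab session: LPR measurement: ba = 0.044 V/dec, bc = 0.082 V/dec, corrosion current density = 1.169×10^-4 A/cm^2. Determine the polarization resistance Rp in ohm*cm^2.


Apply the Stern-Geary equation: Rp = ba*bc / (2.303*icorr*(ba+bc))
ba*bc = 0.044*0.082 = 0.003608
ba+bc = 0.126; 2.303*icorr*(ba+bc) = 2.303*1.169×10^-4*0.126 = 3.3921808×10^-5
Rp = 0.003608 / 3.3921808×10^-5 = 106.36 ohm*cm^2

106.36 ohm*cm^2


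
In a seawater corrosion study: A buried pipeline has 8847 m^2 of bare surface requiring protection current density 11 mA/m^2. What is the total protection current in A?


I = area * current density, then convert mA → A (÷1000)
I = 8847 * 11 / 1000 = 97.32 A

97.32 A


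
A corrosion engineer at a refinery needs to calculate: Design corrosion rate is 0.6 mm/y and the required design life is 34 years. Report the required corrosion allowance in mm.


Corrosion allowance = CR × design life
CA = 0.6 * 34 = 20.4 mm

20.4 mm


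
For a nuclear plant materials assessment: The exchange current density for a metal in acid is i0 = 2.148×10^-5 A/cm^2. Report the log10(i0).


i0 = 2.148×10^-5 A/cm^2
log10(i0) = -4.668

-4.668


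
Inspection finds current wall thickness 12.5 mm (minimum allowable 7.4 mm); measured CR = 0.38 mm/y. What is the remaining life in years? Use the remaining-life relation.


Apply the remaining-life relation: RL = (t_current − t_min) / CR
RL = (12.5 − 7.4) / 0.38 = 5.1 / 0.38 = 13.4 years

13.4 years


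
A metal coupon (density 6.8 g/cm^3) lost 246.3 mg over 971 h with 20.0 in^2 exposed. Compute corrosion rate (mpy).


Apply the mpy weight-loss relation: CR = 534 * W / (D * A * T)
Numerator: 534 * 246.3 = 131524.2
Denominator: 6.8 * 20.0 * 971 = 132056.0
CR = 131524.2 / 132056.0 = 0.996 mpy

0.996 mpy


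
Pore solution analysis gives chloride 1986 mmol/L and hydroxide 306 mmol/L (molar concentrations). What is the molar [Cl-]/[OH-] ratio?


Threshold parameter = [Cl-] / [OH-] (molar basis; both in mmol/L, so units cancel)
Ratio = 1986 / 306 = 6.49

6.49


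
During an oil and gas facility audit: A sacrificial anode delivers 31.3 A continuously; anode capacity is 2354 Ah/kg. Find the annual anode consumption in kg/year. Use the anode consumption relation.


Annual consumption = current * hours per year / capacity
Rate = 31.3 * 8760 / 2354 = 116.5 kg/year

116.5 kg/year


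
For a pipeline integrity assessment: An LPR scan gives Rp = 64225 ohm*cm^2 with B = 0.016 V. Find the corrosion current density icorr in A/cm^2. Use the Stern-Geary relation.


Apply the Stern-Geary relation: icorr = B / Rp
icorr = 0.016 / 64225 = 2.491×10^-7 A/cm^2

2.491×10^-7 A/cm^2


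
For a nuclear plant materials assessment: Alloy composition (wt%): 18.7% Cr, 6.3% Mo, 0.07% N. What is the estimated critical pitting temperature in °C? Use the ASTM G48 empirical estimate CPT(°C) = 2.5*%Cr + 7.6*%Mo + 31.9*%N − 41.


Apply the ASTM G48 empirical CPT estimate: CPT(°C) = 2.5*%Cr + 7.6*%Mo + 31.9*%N − 41
2.5*18.7 = 46.75; 7.6*6.3 = 47.88; 31.9*0.07 = 2.233
CPT = 46.75 + 47.88 + 2.233 − 41 = 55.863 °C
Rounded to 0.1 °C: CPT ≈ 55.9 °C

55.9 °C


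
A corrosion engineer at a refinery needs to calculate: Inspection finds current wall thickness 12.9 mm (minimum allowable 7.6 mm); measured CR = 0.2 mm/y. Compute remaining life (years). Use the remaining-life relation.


Apply the remaining-life relation: RL = (t_current − t_min) / CR
RL = (12.9 − 7.6) / 0.2 = 5.3 / 0.2 = 26.5 years

26.5 years


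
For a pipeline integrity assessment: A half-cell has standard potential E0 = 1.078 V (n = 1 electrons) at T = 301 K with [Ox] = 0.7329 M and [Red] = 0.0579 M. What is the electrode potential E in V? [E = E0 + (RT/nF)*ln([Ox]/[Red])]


Apply the Nernst equation: E = E0 + (RT/nF)*ln([Ox]/[Red])
Step 1: RT/nF = 8.314*301/(1*96485) = 0.02593682 V
Step 2: [Ox]/[Red] = 0.7329/0.0579 = 12.658031
Step 3: ln(12.658031) = 2.538292
Step 4: correction = 0.02593682 * 2.538292 = 0.0658 V
E = 1.078 + 0.0658 = 1.1438 V

1.1438 V


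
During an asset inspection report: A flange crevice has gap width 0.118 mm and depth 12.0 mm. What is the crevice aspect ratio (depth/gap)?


Aspect ratio = depth / gap
Ratio = 12.0 / 0.118 = 101.7

101.7


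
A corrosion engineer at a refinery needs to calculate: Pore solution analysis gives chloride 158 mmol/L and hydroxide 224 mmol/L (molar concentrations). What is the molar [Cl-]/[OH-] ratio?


Threshold parameter = [Cl-] / [OH-] (molar basis; both in mmol/L, so units cancel)
Ratio = 158 / 224 = 0.71

0.71


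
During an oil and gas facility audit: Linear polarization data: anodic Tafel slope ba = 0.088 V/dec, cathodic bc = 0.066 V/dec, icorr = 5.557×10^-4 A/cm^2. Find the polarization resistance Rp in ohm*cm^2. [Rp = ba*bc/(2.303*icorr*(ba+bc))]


Apply the Stern-Geary equation: Rp = ba*bc / (2.303*icorr*(ba+bc))
ba*bc = 0.088*0.066 = 0.005808
ba+bc = 0.154; 2.303*icorr*(ba+bc) = 2.303*5.557×10^-4*0.154 = 1.9708567×10^-4
Rp = 0.005808 / 1.9708567×10^-4 = 29.5 ohm*cm^2

29.5 ohm*cm^2


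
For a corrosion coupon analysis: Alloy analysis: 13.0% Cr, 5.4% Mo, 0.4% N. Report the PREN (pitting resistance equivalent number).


Apply the PREN formula: PREN = Cr + 3.3*Mo + 16*N
PREN = 13.0 + 3.3*5.4 + 16*0.4
PREN = 13.0 + 17.82 + 6.4 = 37.22

37.22


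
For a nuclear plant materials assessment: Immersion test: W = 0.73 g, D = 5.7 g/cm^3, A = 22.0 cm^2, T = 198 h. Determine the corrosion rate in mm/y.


Apply the mm/y weight-loss relation: CR = 87600 * W / (D * A * T)
Numerator: 87600 * 0.73 = 63948.0
Denominator: 5.7 * 22.0 * 198 = 24829.2
CR = 63948.0 / 24829.2 = 2.575516 mm/y

2.575516 mm/y


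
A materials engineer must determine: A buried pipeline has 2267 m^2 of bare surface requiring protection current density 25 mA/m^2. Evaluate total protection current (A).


I = area * current density, then convert mA → A (÷1000)
I = 2267 * 25 / 1000 = 56.68 A

56.68 A


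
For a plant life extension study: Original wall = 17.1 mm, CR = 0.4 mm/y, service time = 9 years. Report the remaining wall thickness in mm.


Remaining wall = original − CR × time
t = 17.1 − 0.4*9 = 17.1 − 3.6 = 13.5 mm

13.5 mm


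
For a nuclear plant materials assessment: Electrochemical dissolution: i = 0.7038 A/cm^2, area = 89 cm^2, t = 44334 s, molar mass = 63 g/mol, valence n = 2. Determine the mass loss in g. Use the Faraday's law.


Apply Faraday's law: m = i*A*t*M / (n*F)
Total charge passed Q = i*A*t = 0.7038*89*44334 = 2777001.9588 C
m = Q*M/(n*F) = 2777001.9588*63/(2*96485) = 906.623 g

906.623 g


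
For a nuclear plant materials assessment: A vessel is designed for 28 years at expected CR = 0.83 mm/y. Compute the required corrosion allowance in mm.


Corrosion allowance = CR × design life
CA = 0.83 * 28 = 23.24 mm

23.24 mm


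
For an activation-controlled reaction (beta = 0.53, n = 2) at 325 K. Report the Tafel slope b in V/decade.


Apply the Tafel slope relation: b = 2.303*R*T/(beta*n*F)
Numerator: 2.303 * 8.314 * 325 = 6222.82
Denominator: 0.53 * 2 * 96485 = 102274.1
b = 6222.82 / 102274.1 = 0.061 V/decade

0.061 V/decade


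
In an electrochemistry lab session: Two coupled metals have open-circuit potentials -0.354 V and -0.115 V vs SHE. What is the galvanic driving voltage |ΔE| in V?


Driving voltage is the absolute potential difference.
|ΔE| = |-0.354 − (-0.115)| = 0.239 V

0.239 V


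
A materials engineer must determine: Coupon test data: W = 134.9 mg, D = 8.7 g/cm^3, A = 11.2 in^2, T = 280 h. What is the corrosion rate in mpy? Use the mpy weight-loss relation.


Apply the mpy weight-loss relation: CR = 534 * W / (D * A * T)
Numerator: 534 * 134.9 = 72036.6
Denominator: 8.7 * 11.2 * 280 = 27283.2
CR = 72036.6 / 27283.2 = 2.64033 mpy

2.64033 mpy


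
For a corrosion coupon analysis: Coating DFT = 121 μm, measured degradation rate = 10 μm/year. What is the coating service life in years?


Service life = thickness / degradation rate
Life = 121 / 10 = 12.1 years

12.1 years


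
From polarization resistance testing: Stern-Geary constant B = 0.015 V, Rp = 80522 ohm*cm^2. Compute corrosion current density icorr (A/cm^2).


Apply the Stern-Geary relation: icorr = B / Rp
icorr = 0.015 / 80522 = 1.863×10^-7 A/cm^2

1.863×10^-7 A/cm^2


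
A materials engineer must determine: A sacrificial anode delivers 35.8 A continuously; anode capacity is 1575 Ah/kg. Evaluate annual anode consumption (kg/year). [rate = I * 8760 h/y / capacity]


Annual consumption = current * hours per year / capacity
Rate = 35.8 * 8760 / 1575 = 199.1 kg/year

199.1 kg/year


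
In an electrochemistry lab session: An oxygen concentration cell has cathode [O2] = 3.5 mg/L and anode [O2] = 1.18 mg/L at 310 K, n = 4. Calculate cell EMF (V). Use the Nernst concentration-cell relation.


Apply the Nernst concentration-cell relation: E = (RT/nF)*ln(C_cathode/C_anode)
RT/nF = 8.314*310/(4*96485) = 0.00667808 V
ln(3.5/1.18) = 1.08725
E = 0.00667808 * 1.08725 = 0.00726 V

0.00726 V


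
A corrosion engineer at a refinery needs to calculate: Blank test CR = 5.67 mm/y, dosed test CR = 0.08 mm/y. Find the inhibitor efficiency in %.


Apply the inhibitor-efficiency definition: IE = (CR_blank − CR_inh)/CR_blank × 100
IE = (5.67 − 0.08) / 5.67 × 100
IE = 5.59 / 5.67 × 100 = 98.6 %

98.6 %


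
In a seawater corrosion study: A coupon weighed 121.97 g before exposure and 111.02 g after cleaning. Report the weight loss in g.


Weight loss = initial − final
WL = 121.97 − 111.02 = 10.95 g

10.95 g


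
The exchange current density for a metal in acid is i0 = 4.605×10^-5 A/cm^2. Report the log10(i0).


i0 = 4.605×10^-5 A/cm^2
log10(i0) = -4.337

-4.337


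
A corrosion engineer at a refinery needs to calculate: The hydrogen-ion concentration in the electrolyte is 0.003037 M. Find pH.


pH = −log10[H+]
pH = −log10(0.003037) = 2.52

2.52


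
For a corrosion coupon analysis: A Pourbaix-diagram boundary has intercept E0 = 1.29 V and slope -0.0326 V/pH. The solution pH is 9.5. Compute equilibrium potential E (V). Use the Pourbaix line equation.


Apply the Pourbaix line equation: E = E0 + slope*pH
E = 1.29 + (-0.0326)*9.5 = 1.29 + (-0.3097) = 0.9803 V
Rounded to 4 decimal places: E = 0.9803 V

0.9803 V


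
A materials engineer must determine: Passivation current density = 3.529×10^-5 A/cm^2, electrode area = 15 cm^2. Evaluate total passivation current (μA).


I = i_pass * A, then convert A → μA (×10^6)
I = 3.529×10^-5 * 15 * 10^6 = 529.35 μA

529.35 μA


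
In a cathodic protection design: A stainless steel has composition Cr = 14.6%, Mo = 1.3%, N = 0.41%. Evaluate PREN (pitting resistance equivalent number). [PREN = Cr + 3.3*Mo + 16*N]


Apply the PREN formula: PREN = Cr + 3.3*Mo + 16*N
PREN = 14.6 + 3.3*1.3 + 16*0.41
PREN = 14.6 + 4.29 + 6.56 = 25.45

25.45


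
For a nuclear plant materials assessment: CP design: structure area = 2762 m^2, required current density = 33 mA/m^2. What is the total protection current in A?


I = area * current density, then convert mA → A (÷1000)
I = 2762 * 33 / 1000 = 91.15 A

91.15 A


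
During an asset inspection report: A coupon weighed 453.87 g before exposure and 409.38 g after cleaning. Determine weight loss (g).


Weight loss = initial − final
WL = 453.87 − 409.38 = 44.49 g

44.49 g


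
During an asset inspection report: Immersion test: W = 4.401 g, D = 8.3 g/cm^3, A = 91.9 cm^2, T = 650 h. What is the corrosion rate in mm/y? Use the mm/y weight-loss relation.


Apply the mm/y weight-loss relation: CR = 87600 * W / (D * A * T)
Numerator: 87600 * 4.401 = 385527.6
Denominator: 8.3 * 91.9 * 650 = 495800.5
CR = 385527.6 / 495800.5 = 0.7776 mm/y

0.7776 mm/y


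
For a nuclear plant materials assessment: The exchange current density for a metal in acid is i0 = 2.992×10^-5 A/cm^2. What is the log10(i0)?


i0 = 2.992×10^-5 A/cm^2
log10(i0) = -4.524

-4.524


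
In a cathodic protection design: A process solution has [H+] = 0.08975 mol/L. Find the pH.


pH = −log10[H+]
pH = −log10(0.08975) = 1.05

1.05


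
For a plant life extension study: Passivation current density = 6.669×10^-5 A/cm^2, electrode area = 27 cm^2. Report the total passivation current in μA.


I = i_pass * A, then convert A → μA (×10^6)
I = 6.669×10^-5 * 27 * 10^6 = 1800.63 μA

1800.63 μA


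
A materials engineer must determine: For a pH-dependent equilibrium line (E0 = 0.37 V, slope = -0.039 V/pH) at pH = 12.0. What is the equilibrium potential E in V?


Apply the Pourbaix line equation: E = E0 + slope*pH
E = 0.37 + (-0.039)*12.0 = 0.37 + (-0.468) = -0.098 V
Rounded to 3 decimal places: E = -0.098 V

-0.098 V


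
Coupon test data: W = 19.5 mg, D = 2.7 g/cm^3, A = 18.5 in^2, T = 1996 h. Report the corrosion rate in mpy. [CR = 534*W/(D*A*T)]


Apply the mpy weight-loss relation: CR = 534 * W / (D * A * T)
Numerator: 534 * 19.5 = 10413.0
Denominator: 2.7 * 18.5 * 1996 = 99700.2
CR = 10413.0 / 99700.2 = 0.10444 mpy

0.10444 mpy


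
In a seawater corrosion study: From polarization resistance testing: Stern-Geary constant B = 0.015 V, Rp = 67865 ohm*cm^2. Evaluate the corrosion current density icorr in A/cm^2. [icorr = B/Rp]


Apply the Stern-Geary relation: icorr = B / Rp
icorr = 0.015 / 67865 = 2.21×10^-7 A/cm^2

2.21×10^-7 A/cm^2


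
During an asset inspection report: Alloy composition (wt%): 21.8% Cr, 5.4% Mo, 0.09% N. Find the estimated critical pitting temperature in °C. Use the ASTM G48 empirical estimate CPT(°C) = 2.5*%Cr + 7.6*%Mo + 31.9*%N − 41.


Apply the ASTM G48 empirical CPT estimate: CPT(°C) = 2.5*%Cr + 7.6*%Mo + 31.9*%N − 41
2.5*21.8 = 54.5; 7.6*5.4 = 41.04; 31.9*0.09 = 2.871
CPT = 54.5 + 41.04 + 2.871 − 41 = 57.411 °C
Rounded to 0.1 °C: CPT ≈ 57.4 °C

57.4 °C


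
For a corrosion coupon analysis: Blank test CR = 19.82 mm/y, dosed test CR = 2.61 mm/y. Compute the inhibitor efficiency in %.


Apply the inhibitor-efficiency definition: IE = (CR_blank − CR_inh)/CR_blank × 100
IE = (19.82 − 2.61) / 19.82 × 100
IE = 17.21 / 19.82 × 100 = 86.8 %

86.8 %


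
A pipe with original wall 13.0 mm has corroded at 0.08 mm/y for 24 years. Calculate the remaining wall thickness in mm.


Remaining wall = original − CR × time
t = 13.0 − 0.08*24 = 13.0 − 1.92 = 11.08 mm

11.08 mm


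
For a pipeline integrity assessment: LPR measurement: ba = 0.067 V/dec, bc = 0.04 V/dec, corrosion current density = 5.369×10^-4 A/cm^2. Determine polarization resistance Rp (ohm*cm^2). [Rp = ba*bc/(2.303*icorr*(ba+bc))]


Apply the Stern-Geary equation: Rp = ba*bc / (2.303*icorr*(ba+bc))
ba*bc = 0.067*0.04 = 0.00268
ba+bc = 0.107; 2.303*icorr*(ba+bc) = 2.303*5.369×10^-4*0.107 = 1.3230343×10^-4
Rp = 0.00268 / 1.3230343×10^-4 = 20.3 ohm*cm^2

20.3 ohm*cm^2


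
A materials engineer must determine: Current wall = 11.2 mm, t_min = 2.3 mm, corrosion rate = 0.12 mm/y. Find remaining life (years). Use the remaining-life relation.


Apply the remaining-life relation: RL = (t_current − t_min) / CR
RL = (11.2 − 2.3) / 0.12 = 8.9 / 0.12 = 74.2 years

74.2 years


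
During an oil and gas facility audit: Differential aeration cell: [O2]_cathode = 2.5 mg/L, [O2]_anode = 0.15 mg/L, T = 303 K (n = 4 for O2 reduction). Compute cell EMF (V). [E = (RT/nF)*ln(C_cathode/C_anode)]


Apply the Nernst concentration-cell relation: E = (RT/nF)*ln(C_cathode/C_anode)
RT/nF = 8.314*303/(4*96485) = 0.00652729 V
ln(2.5/0.15) = 2.81341
E = 0.00652729 * 2.81341 = 0.01836 V

0.01836 V


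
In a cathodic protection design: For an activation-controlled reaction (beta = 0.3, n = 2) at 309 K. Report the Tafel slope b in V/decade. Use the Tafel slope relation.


Apply the Tafel slope relation: b = 2.303*R*T/(beta*n*F)
Numerator: 2.303 * 8.314 * 309 = 5916.47
Denominator: 0.3 * 2 * 96485 = 57891.0
b = 5916.47 / 57891.0 = 0.1022 V/decade

0.1022 V/decade


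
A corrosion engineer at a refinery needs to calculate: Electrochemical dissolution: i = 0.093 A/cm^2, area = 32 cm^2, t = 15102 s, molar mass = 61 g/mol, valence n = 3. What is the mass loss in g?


Apply Faraday's law: m = i*A*t*M / (n*F)
Total charge passed Q = i*A*t = 0.093*32*15102 = 44943.552 C
m = Q*M/(n*F) = 44943.552*61/(3*96485) = 9.471 g

9.471 g


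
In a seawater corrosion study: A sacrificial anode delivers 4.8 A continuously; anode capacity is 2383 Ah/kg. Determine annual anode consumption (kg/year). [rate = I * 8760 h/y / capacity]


Annual consumption = current * hours per year / capacity
Rate = 4.8 * 8760 / 2383 = 17.6 kg/year

17.6 kg/year


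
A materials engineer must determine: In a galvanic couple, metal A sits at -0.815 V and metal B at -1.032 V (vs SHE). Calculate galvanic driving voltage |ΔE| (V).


Driving voltage is the absolute potential difference.
|ΔE| = |-0.815 − (-1.032)| = 0.217 V

0.217 V


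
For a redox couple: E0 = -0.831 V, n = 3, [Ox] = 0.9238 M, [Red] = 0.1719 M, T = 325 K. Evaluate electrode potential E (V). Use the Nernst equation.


Apply the Nernst equation: E = E0 + (RT/nF)*ln([Ox]/[Red])
Step 1: RT/nF = 8.314*325/(3*96485) = 0.00933496 V
Step 2: [Ox]/[Red] = 0.9238/0.1719 = 5.374055
Step 3: ln(5.374055) = 1.681583
Step 4: correction = 0.00933496 * 1.681583 = 0.016 V
E = -0.831 + 0.016 = -0.815 V

-0.815 V


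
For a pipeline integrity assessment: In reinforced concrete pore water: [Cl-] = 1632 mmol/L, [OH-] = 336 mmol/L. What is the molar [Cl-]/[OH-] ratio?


Threshold parameter = [Cl-] / [OH-] (molar basis; both in mmol/L, so units cancel)
Ratio = 1632 / 336 = 4.86

4.86


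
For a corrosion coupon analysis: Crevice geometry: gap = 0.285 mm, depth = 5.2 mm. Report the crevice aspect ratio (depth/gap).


Aspect ratio = depth / gap
Ratio = 5.2 / 0.285 = 18.2

18.2


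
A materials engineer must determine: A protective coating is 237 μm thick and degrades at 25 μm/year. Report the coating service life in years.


Service life = thickness / degradation rate
Life = 237 / 25 = 9.5 years

9.5 years


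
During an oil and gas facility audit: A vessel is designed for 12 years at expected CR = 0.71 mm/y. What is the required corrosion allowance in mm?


Corrosion allowance = CR × design life
CA = 0.71 * 12 = 8.52 mm

8.52 mm


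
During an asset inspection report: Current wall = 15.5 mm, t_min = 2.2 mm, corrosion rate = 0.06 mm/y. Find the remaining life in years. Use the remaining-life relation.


Apply the remaining-life relation: RL = (t_current − t_min) / CR
RL = (15.5 − 2.2) / 0.06 = 13.3 / 0.06 = 221.7 years

221.7 years


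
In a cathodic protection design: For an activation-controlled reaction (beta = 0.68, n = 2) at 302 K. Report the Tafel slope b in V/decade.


Apply the Tafel slope relation: b = 2.303*R*T/(beta*n*F)
Numerator: 2.303 * 8.314 * 302 = 5782.44
Denominator: 0.68 * 2 * 96485 = 131219.6
b = 5782.44 / 131219.6 = 0.044 V/decade

0.044 V/decade


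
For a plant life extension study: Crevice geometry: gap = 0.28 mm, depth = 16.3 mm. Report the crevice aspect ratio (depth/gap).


Aspect ratio = depth / gap
Ratio = 16.3 / 0.28 = 58.2

58.2
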